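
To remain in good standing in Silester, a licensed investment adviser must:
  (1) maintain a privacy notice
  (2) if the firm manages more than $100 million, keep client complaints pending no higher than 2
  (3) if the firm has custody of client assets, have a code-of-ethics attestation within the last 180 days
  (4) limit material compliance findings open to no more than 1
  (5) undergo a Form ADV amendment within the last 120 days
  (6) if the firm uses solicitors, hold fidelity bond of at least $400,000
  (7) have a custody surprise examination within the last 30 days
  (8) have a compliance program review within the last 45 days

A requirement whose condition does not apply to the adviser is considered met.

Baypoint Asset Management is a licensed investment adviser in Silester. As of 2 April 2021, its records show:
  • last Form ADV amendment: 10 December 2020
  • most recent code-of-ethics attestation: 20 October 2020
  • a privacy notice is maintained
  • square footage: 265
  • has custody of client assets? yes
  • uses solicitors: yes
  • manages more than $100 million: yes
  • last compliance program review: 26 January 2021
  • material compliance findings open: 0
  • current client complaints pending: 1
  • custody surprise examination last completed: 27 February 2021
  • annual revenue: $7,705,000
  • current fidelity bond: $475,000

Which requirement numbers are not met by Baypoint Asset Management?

1. privacy notice present → met
2. condition 'manages more than $100 million' holds; client complaints pending 1 ≤ 2 → met
3. condition 'has custody of client assets' holds; code-of-ethics attestation 164 days ago vs limit 180 → met
4. material compliance findings open 0 ≤ 1 → met
5. Form ADV amendment 113 days ago vs limit 120 → met
6. condition 'uses solicitors' holds; fidelity bond $475,000 ≥ $400,000 → met
7. custody surprise examination 34 days ago vs limit 30 → not met
8. compliance program review 66 days ago vs limit 45 → not met
Not met: 7, 8

7, 8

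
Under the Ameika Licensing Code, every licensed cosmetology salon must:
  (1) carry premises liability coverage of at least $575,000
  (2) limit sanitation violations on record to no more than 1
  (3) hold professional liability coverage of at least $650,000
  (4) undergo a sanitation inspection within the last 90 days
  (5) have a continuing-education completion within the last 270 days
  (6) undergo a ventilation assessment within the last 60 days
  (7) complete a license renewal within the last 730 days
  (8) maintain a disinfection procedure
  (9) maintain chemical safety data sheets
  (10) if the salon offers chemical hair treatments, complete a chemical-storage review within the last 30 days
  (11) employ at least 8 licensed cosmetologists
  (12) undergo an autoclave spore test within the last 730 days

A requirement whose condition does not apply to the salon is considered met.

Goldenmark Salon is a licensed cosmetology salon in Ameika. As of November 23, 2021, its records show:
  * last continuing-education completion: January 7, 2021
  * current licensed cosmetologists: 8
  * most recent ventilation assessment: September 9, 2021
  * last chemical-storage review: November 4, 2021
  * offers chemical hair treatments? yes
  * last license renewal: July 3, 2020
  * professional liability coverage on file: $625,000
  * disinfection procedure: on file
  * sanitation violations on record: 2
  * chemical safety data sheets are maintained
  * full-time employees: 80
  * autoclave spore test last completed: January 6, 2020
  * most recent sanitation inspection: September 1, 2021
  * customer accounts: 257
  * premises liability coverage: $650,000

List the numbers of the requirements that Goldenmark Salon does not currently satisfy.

1. premises liability coverage $650,000 ≥ $575,000 → met
2. sanitation violations on record 2 > 1 → not met
3. professional liability coverage $625,000 < $650,000 → not met
4. sanitation inspection 83 days ago vs limit 90 → met
5. continuing-education completion 320 days ago vs limit 270 → not met
6. ventilation assessment 75 days ago vs limit 60 → not met
7. license renewal 508 days ago vs limit 730 → met
8. disinfection procedure present → met
9. chemical safety data sheets present → met
10. condition 'offers chemical hair treatments' holds; chemical-storage review 19 days ago vs limit 30 → met
11. licensed cosmetologists 8 ≥ 8 → met
12. autoclave spore test 687 days ago vs limit 730 → met
Not met: 2, 3, 5, 6

2, 3, 5, 6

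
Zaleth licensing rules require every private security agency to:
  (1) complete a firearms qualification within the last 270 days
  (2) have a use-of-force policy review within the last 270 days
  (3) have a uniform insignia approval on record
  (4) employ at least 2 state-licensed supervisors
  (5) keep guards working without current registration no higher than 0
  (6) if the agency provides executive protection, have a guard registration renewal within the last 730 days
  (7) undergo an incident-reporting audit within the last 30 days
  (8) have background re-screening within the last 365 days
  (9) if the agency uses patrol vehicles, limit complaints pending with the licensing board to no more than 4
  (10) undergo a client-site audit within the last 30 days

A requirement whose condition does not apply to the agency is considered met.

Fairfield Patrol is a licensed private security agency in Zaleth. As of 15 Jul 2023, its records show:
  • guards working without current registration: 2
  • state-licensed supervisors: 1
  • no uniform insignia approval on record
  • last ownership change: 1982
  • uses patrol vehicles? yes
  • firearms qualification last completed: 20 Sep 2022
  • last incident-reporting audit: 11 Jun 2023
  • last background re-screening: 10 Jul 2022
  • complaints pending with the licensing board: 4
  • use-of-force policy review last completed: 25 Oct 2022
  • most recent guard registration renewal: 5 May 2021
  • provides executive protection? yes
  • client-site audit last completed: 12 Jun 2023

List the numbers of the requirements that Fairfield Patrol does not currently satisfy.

1, 3, 4, 5, 6, 7, 8, 10

1. firearms qualification 298 days ago vs limit 270 → not met
2. use-of-force policy review 263 days ago vs limit 270 → met
3. uniform insignia approval absent → not met
4. state-licensed supervisors 1 < 2 → not met
5. guards working without current registration 2 > 0 → not met
6. condition 'provides executive protection' holds; guard registration renewal 801 days ago vs limit 730 → not met
7. incident-reporting audit 34 days ago vs limit 30 → not met
8. background re-screening 370 days ago vs limit 365 → not met
9. condition 'uses patrol vehicles' holds; complaints pending with the licensing board 4 ≤ 4 → met
10. client-site audit 33 days ago vs limit 30 → not met
Not met: 1, 3, 4, 5, 6, 7, 8, 10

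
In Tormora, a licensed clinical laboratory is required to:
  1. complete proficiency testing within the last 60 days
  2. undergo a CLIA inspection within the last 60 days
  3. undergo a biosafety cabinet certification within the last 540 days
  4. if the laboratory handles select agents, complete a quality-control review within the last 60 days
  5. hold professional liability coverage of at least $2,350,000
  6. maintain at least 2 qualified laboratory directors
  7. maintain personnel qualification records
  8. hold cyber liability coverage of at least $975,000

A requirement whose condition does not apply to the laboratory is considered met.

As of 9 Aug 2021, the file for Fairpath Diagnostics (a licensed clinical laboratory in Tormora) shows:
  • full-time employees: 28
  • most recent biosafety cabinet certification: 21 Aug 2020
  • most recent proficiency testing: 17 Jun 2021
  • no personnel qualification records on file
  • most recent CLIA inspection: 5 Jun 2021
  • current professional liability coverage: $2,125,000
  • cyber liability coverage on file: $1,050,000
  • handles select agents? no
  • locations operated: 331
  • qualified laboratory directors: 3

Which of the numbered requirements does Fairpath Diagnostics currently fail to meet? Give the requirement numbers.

1. proficiency testing 53 days ago vs limit 60 → met
2. CLIA inspection 65 days ago vs limit 60 → not met
3. biosafety cabinet certification 353 days ago vs limit 540 → met
4. condition 'handles select agents' does not hold → requirement n/a → met
5. professional liability coverage $2,125,000 < $2,350,000 → not met
6. qualified laboratory directors 3 ≥ 2 → met
7. personnel qualification records absent → not met
8. cyber liability coverage $1,050,000 ≥ $975,000 → met
Not met: 2, 5, 7

2, 5, 7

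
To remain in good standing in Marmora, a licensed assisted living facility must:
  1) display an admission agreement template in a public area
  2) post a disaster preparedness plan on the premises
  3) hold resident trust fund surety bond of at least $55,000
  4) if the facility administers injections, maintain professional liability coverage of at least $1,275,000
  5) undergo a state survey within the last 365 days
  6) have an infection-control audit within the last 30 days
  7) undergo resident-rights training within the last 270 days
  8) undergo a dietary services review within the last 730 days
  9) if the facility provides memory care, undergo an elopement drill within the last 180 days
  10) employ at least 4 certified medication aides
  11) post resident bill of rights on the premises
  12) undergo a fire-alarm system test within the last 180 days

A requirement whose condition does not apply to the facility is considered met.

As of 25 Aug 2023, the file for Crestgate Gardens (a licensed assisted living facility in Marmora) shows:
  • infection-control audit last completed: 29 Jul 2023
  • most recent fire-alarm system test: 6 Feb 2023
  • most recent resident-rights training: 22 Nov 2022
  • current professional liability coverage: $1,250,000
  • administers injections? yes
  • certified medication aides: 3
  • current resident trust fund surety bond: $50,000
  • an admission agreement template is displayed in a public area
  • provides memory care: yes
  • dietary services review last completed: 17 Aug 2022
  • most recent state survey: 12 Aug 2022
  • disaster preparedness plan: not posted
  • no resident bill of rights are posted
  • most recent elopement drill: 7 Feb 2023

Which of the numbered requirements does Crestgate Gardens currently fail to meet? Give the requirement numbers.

2, 3, 4, 5, 7, 9, 10, 11, 12

1. admission agreement template present → met
2. disaster preparedness plan absent → not met
3. resident trust fund surety bond $50,000 < $55,000 → not met
4. condition 'administers injections' holds; professional liability coverage $1,250,000 < $1,275,000 → not met
5. state survey 378 days ago vs limit 365 → not met
6. infection-control audit 27 days ago vs limit 30 → met
7. resident-rights training 276 days ago vs limit 270 → not met
8. dietary services review 373 days ago vs limit 730 → met
9. condition 'provides memory care' holds; elopement drill 199 days ago vs limit 180 → not met
10. certified medication aides 3 < 4 → not met
11. resident bill of rights absent → not met
12. fire-alarm system test 200 days ago vs limit 180 → not met
Not met: 2, 3, 4, 5, 7, 9, 10, 11, 12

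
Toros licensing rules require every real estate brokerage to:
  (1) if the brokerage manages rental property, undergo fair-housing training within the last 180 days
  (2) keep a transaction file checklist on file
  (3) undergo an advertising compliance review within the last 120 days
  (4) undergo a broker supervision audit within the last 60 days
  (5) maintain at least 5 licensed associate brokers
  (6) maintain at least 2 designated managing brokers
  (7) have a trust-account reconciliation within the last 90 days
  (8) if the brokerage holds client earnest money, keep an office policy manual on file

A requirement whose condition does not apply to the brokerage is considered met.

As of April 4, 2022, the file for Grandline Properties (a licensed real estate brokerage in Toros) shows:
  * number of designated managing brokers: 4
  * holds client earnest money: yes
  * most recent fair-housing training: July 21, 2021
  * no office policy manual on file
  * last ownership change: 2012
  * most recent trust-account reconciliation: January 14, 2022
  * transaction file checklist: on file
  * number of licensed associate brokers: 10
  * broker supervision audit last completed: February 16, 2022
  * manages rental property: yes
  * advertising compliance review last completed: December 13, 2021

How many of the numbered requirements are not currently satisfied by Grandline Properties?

1. condition 'manages rental property' holds; fair-housing training 257 days ago vs limit 180 → not met
2. transaction file checklist present → met
3. advertising compliance review 112 days ago vs limit 120 → met
4. broker supervision audit 47 days ago vs limit 60 → met
5. licensed associate brokers 10 ≥ 5 → met
6. designated managing brokers 4 ≥ 2 → met
7. trust-account reconciliation 80 days ago vs limit 90 → met
8. condition 'holds client earnest money' holds; office policy manual absent → not met
Not met: 2 of 8

2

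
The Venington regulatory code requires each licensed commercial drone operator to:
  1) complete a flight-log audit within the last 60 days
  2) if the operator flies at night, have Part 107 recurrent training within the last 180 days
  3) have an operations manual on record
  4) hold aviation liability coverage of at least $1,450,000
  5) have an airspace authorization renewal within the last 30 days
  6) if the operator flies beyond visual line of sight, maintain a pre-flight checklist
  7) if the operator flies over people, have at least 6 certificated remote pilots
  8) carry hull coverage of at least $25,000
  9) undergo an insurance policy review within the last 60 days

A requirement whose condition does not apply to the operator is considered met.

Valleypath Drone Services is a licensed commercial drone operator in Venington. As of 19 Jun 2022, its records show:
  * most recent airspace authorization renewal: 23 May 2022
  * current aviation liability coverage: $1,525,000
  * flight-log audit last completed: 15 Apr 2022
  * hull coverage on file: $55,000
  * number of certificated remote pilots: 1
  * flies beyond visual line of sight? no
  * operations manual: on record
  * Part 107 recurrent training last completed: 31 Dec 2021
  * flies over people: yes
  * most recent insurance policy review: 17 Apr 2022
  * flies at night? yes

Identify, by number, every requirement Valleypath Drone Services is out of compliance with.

1. flight-log audit 65 days ago vs limit 60 → not met
2. condition 'flies at night' holds; Part 107 recurrent training 170 days ago vs limit 180 → met
3. operations manual present → met
4. aviation liability coverage $1,525,000 ≥ $1,450,000 → met
5. airspace authorization renewal 27 days ago vs limit 30 → met
6. condition 'flies beyond visual line of sight' does not hold → requirement n/a → met
7. condition 'flies over people' holds; certificated remote pilots 1 < 6 → not met
8. hull coverage $55,000 ≥ $25,000 → met
9. insurance policy review 63 days ago vs limit 60 → not met
Not met: 1, 7, 9

1, 7, 9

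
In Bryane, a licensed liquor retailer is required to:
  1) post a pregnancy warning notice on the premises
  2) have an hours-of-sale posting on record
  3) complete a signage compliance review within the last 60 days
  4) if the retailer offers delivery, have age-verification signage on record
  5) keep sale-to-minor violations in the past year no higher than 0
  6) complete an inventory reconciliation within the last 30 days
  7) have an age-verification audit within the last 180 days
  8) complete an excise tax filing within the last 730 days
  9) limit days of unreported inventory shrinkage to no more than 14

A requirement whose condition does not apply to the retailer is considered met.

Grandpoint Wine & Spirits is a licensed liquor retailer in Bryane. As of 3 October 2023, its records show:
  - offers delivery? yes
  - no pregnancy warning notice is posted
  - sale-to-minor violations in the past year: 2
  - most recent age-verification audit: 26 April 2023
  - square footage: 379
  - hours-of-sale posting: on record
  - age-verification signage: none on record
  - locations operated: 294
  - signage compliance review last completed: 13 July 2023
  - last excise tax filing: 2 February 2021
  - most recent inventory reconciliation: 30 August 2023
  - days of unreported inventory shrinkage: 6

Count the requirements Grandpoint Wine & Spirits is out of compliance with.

6

1. pregnancy warning notice absent → not met
2. hours-of-sale posting present → met
3. signage compliance review 82 days ago vs limit 60 → not met
4. condition 'offers delivery' holds; age-verification signage absent → not met
5. sale-to-minor violations in the past year 2 > 0 → not met
6. inventory reconciliation 34 days ago vs limit 30 → not met
7. age-verification audit 160 days ago vs limit 180 → met
8. excise tax filing 973 days ago vs limit 730 → not met
9. days of unreported inventory shrinkage 6 ≤ 14 → met
Not met: 6 of 9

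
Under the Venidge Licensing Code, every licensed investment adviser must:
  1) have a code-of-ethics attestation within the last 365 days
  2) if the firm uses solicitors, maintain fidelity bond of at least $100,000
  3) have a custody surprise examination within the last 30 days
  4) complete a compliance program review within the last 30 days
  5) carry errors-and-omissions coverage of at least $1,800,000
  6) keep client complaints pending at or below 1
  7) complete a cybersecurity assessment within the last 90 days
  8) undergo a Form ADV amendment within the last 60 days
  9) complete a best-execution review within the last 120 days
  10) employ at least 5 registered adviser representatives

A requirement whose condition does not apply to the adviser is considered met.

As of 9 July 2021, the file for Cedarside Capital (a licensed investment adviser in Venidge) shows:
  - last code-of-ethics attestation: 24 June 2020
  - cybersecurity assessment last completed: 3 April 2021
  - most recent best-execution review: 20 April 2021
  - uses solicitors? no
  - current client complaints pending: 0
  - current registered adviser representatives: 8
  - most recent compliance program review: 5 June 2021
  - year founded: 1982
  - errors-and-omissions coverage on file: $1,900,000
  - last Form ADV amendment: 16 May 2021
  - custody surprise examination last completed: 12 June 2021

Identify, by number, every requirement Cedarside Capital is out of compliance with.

1, 4, 7

1. code-of-ethics attestation 380 days ago vs limit 365 → not met
2. condition 'uses solicitors' does not hold → requirement n/a → met
3. custody surprise examination 27 days ago vs limit 30 → met
4. compliance program review 34 days ago vs limit 30 → not met
5. errors-and-omissions coverage $1,900,000 ≥ $1,800,000 → met
6. client complaints pending 0 ≤ 1 → met
7. cybersecurity assessment 97 days ago vs limit 90 → not met
8. Form ADV amendment 54 days ago vs limit 60 → met
9. best-execution review 80 days ago vs limit 120 → met
10. registered adviser representatives 8 ≥ 5 → met
Not met: 1, 4, 7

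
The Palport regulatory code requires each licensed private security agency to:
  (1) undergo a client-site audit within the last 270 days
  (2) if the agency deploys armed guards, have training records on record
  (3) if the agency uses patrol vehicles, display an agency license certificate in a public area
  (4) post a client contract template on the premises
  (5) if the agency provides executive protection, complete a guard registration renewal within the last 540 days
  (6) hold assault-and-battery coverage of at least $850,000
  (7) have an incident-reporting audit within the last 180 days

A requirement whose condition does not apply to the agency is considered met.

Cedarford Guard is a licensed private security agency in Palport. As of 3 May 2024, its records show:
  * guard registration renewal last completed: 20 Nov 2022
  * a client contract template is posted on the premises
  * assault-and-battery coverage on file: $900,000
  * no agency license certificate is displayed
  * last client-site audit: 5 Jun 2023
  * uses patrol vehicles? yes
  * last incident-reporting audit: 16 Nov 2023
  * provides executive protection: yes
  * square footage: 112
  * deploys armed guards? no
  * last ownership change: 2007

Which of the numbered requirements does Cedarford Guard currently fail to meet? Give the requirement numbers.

1, 3

1. client-site audit 333 days ago vs limit 270 → not met
2. condition 'deploys armed guards' does not hold → requirement n/a → met
3. condition 'uses patrol vehicles' holds; agency license certificate absent → not met
4. client contract template present → met
5. condition 'provides executive protection' holds; guard registration renewal 530 days ago vs limit 540 → met
6. assault-and-battery coverage $900,000 ≥ $850,000 → met
7. incident-reporting audit 169 days ago vs limit 180 → met
Not met: 1, 3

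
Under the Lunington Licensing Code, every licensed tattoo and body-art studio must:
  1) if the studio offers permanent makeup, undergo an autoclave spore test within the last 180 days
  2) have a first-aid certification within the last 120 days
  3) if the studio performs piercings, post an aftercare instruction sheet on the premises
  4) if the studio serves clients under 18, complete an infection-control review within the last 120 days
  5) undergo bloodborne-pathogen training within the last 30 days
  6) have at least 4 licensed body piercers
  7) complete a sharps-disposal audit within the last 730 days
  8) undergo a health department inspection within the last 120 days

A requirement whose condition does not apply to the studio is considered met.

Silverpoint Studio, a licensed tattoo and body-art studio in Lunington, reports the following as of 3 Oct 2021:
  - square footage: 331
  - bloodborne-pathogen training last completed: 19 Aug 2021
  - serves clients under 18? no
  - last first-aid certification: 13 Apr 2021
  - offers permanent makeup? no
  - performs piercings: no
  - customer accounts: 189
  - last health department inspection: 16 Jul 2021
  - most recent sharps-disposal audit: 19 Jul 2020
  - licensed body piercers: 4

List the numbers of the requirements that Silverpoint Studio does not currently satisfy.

2, 5

1. condition 'offers permanent makeup' does not hold → requirement n/a → met
2. first-aid certification 173 days ago vs limit 120 → not met
3. condition 'performs piercings' does not hold → requirement n/a → met
4. condition 'serves clients under 18' does not hold → requirement n/a → met
5. bloodborne-pathogen training 45 days ago vs limit 30 → not met
6. licensed body piercers 4 ≥ 4 → met
7. sharps-disposal audit 441 days ago vs limit 730 → met
8. health department inspection 79 days ago vs limit 120 → met
Not met: 2, 5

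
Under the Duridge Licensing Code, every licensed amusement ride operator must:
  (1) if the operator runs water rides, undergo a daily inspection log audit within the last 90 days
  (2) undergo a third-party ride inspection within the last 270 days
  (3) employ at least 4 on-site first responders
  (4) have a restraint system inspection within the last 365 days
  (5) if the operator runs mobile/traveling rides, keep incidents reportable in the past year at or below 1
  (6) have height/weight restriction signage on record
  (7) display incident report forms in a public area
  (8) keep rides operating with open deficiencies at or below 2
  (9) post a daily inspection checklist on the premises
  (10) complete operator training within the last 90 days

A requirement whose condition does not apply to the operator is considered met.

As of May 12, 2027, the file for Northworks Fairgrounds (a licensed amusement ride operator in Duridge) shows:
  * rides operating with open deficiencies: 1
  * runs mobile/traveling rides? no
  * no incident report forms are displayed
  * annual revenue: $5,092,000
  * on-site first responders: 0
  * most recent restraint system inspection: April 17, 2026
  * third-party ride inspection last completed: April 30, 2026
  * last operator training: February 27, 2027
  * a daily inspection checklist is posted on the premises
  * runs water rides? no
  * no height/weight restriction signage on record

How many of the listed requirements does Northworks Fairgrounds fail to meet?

5

1. condition 'runs water rides' does not hold → requirement n/a → met
2. third-party ride inspection 377 days ago vs limit 270 → not met
3. on-site first responders 0 < 4 → not met
4. restraint system inspection 390 days ago vs limit 365 → not met
5. condition 'runs mobile/traveling rides' does not hold → requirement n/a → met
6. height/weight restriction signage absent → not met
7. incident report forms absent → not met
8. rides operating with open deficiencies 1 ≤ 2 → met
9. daily inspection checklist present → met
10. operator training 74 days ago vs limit 90 → met
Not met: 5 of 10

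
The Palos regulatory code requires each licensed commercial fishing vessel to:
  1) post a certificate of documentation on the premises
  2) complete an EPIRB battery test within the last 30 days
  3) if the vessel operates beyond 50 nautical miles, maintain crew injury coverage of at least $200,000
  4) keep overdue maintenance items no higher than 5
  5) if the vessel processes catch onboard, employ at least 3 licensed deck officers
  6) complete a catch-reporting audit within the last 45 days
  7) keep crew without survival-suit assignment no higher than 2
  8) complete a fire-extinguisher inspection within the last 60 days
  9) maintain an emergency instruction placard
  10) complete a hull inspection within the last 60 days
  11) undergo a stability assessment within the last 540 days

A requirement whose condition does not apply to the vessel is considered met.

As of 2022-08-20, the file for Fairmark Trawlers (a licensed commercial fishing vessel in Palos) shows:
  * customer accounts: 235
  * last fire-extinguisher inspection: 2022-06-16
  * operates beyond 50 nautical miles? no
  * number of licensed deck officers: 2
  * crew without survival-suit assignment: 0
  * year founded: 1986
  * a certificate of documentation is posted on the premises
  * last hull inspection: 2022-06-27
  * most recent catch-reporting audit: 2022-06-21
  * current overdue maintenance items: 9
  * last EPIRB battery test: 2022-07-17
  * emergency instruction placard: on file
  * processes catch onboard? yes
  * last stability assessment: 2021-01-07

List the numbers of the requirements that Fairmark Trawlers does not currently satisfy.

1. certificate of documentation present → met
2. EPIRB battery test 34 days ago vs limit 30 → not met
3. condition 'operates beyond 50 nautical miles' does not hold → requirement n/a → met
4. overdue maintenance items 9 > 5 → not met
5. condition 'processes catch onboard' holds; licensed deck officers 2 < 3 → not met
6. catch-reporting audit 60 days ago vs limit 45 → not met
7. crew without survival-suit assignment 0 ≤ 2 → met
8. fire-extinguisher inspection 65 days ago vs limit 60 → not met
9. emergency instruction placard present → met
10. hull inspection 54 days ago vs limit 60 → met
11. stability assessment 590 days ago vs limit 540 → not met
Not met: 2, 4, 5, 6, 8, 11

2, 4, 5, 6, 8, 11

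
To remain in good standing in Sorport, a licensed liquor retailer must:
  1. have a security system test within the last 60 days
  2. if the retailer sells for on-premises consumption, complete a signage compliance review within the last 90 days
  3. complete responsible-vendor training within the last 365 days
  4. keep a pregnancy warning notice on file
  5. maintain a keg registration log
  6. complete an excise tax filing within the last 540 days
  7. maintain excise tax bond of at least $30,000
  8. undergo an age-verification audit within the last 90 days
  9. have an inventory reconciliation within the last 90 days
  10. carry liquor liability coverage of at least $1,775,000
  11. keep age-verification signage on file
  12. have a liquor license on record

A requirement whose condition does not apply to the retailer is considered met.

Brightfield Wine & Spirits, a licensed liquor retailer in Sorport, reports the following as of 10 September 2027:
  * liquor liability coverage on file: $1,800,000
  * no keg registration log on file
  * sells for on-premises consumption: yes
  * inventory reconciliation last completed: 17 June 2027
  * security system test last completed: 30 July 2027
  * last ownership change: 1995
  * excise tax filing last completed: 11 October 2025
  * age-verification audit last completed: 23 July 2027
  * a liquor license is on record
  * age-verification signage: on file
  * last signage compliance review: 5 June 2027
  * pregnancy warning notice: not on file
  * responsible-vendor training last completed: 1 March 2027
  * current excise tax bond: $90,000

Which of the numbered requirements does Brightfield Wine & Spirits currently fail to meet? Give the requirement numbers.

2, 4, 5, 6

1. security system test 42 days ago vs limit 60 → met
2. condition 'sells for on-premises consumption' holds; signage compliance review 97 days ago vs limit 90 → not met
3. responsible-vendor training 193 days ago vs limit 365 → met
4. pregnancy warning notice absent → not met
5. keg registration log absent → not met
6. excise tax filing 699 days ago vs limit 540 → not met
7. excise tax bond $90,000 ≥ $30,000 → met
8. age-verification audit 49 days ago vs limit 90 → met
9. inventory reconciliation 85 days ago vs limit 90 → met
10. liquor liability coverage $1,800,000 ≥ $1,775,000 → met
11. age-verification signage present → met
12. liquor license present → met
Not met: 2, 4, 5, 6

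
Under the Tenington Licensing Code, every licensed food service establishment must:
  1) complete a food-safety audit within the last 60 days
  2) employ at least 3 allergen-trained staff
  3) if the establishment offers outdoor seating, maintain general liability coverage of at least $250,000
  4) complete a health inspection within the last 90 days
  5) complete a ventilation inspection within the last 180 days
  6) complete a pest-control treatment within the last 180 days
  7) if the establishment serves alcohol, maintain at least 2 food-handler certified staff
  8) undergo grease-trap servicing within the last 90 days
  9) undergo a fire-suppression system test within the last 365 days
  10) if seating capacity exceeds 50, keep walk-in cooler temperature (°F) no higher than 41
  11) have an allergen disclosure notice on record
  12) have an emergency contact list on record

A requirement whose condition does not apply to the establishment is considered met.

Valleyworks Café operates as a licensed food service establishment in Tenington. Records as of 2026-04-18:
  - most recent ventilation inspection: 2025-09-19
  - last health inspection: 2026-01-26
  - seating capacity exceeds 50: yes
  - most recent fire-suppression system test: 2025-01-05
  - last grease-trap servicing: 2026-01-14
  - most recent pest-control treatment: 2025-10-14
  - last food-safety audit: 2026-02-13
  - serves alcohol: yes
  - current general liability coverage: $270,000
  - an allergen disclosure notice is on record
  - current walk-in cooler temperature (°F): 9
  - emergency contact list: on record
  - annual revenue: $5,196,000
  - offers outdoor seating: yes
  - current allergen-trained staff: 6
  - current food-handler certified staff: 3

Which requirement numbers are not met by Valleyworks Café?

1. food-safety audit 64 days ago vs limit 60 → not met
2. allergen-trained staff 6 ≥ 3 → met
3. condition 'offers outdoor seating' holds; general liability coverage $270,000 ≥ $250,000 → met
4. health inspection 82 days ago vs limit 90 → met
5. ventilation inspection 211 days ago vs limit 180 → not met
6. pest-control treatment 186 days ago vs limit 180 → not met
7. condition 'serves alcohol' holds; food-handler certified staff 3 ≥ 2 → met
8. grease-trap servicing 94 days ago vs limit 90 → not met
9. fire-suppression system test 468 days ago vs limit 365 → not met
10. condition 'seating capacity exceeds 50' holds; walk-in cooler temperature (°F) 9 ≤ 41 → met
11. allergen disclosure notice present → met
12. emergency contact list present → met
Not met: 1, 5, 6, 8, 9

1, 5, 6, 8, 9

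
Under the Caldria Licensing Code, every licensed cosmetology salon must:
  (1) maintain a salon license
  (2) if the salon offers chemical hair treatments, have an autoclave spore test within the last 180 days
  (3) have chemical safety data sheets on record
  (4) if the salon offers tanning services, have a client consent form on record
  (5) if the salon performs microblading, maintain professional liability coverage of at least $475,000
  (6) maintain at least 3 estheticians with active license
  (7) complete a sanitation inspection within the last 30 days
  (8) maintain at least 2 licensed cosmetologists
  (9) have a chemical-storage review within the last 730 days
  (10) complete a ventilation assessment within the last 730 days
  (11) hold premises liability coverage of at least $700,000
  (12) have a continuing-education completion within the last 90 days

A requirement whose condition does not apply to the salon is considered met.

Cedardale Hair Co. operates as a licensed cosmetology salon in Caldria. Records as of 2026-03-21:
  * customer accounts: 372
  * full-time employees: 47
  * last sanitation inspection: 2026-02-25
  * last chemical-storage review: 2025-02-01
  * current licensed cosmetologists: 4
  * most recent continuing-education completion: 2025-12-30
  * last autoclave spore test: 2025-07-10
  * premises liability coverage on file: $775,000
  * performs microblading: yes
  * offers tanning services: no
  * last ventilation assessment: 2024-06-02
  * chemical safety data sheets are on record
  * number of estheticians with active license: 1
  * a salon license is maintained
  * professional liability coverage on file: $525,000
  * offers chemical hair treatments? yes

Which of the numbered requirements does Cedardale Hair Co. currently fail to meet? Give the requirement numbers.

2, 6

1. salon license present → met
2. condition 'offers chemical hair treatments' holds; autoclave spore test 254 days ago vs limit 180 → not met
3. chemical safety data sheets present → met
4. condition 'offers tanning services' does not hold → requirement n/a → met
5. condition 'performs microblading' holds; professional liability coverage $525,000 ≥ $475,000 → met
6. estheticians with active license 1 < 3 → not met
7. sanitation inspection 24 days ago vs limit 30 → met
8. licensed cosmetologists 4 ≥ 2 → met
9. chemical-storage review 413 days ago vs limit 730 → met
10. ventilation assessment 657 days ago vs limit 730 → met
11. premises liability coverage $775,000 ≥ $700,000 → met
12. continuing-education completion 81 days ago vs limit 90 → met
Not met: 2, 6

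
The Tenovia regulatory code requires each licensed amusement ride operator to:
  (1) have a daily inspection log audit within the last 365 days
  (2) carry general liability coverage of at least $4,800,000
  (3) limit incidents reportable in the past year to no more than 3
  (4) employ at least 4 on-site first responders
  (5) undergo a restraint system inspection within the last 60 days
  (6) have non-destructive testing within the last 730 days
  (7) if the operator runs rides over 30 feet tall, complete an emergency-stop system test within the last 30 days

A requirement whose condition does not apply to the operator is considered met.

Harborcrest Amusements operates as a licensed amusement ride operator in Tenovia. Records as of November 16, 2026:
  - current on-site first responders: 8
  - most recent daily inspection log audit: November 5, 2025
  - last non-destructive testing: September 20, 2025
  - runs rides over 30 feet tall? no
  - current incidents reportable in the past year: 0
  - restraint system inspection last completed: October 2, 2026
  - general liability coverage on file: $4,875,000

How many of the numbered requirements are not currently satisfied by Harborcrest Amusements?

1. daily inspection log audit 376 days ago vs limit 365 → not met
2. general liability coverage $4,875,000 ≥ $4,800,000 → met
3. incidents reportable in the past year 0 ≤ 3 → met
4. on-site first responders 8 ≥ 4 → met
5. restraint system inspection 45 days ago vs limit 60 → met
6. non-destructive testing 422 days ago vs limit 730 → met
7. condition 'runs rides over 30 feet tall' does not hold → requirement n/a → met
Not met: 1 of 7

1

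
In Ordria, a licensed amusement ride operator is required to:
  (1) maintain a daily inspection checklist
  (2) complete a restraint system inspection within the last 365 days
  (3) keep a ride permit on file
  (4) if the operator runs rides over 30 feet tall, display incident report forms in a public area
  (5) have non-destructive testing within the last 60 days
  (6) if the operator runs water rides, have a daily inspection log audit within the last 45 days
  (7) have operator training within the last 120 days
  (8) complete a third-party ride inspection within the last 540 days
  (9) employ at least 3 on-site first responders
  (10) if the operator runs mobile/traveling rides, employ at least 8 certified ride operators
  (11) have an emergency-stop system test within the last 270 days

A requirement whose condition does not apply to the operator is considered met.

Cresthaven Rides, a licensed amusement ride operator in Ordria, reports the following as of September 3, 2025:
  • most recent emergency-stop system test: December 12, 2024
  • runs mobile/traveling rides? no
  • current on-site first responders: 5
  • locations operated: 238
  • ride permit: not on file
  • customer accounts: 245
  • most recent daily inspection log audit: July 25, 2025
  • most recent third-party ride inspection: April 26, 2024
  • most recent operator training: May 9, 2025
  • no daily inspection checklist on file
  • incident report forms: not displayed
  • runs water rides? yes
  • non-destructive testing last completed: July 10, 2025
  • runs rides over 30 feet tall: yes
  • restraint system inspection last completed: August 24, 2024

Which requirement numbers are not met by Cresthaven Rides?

1. daily inspection checklist absent → not met
2. restraint system inspection 375 days ago vs limit 365 → not met
3. ride permit absent → not met
4. condition 'runs rides over 30 feet tall' holds; incident report forms absent → not met
5. non-destructive testing 55 days ago vs limit 60 → met
6. condition 'runs water rides' holds; daily inspection log audit 40 days ago vs limit 45 → met
7. operator training 117 days ago vs limit 120 → met
8. third-party ride inspection 495 days ago vs limit 540 → met
9. on-site first responders 5 ≥ 3 → met
10. condition 'runs mobile/traveling rides' does not hold → requirement n/a → met
11. emergency-stop system test 265 days ago vs limit 270 → met
Not met: 1, 2, 3, 4

1, 2, 3, 4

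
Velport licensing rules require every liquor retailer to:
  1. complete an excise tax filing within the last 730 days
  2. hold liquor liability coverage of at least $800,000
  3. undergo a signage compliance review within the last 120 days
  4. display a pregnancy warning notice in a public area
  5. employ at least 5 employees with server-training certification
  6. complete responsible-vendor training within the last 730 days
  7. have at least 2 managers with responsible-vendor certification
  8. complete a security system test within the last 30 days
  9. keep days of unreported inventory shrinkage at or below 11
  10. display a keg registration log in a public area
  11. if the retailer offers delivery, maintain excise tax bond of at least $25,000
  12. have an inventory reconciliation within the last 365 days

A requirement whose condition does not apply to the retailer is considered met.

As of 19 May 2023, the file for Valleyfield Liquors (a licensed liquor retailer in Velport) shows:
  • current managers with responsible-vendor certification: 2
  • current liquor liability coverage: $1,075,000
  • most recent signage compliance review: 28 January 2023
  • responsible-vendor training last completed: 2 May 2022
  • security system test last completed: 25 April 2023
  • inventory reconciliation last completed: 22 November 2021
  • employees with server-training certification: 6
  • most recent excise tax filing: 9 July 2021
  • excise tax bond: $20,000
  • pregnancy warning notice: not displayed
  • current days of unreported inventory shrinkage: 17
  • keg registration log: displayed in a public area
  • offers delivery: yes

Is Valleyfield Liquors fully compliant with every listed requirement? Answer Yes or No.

No

1. excise tax filing 679 days ago vs limit 730 → met
2. liquor liability coverage $1,075,000 ≥ $800,000 → met
3. signage compliance review 111 days ago vs limit 120 → met
4. pregnancy warning notice absent → not met
5. employees with server-training certification 6 ≥ 5 → met
6. responsible-vendor training 382 days ago vs limit 730 → met
7. managers with responsible-vendor certification 2 ≥ 2 → met
8. security system test 24 days ago vs limit 30 → met
9. days of unreported inventory shrinkage 17 > 11 → not met
10. keg registration log present → met
11. condition 'offers delivery' holds; excise tax bond $20,000 < $25,000 → not met
12. inventory reconciliation 543 days ago vs limit 365 → not met
Not met: 4, 9, 11, 12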